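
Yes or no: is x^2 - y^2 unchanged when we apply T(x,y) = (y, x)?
No

Substitute T(x,y) = (y, x) into the expression and compare with the original.

Original: x^2 - y^2
After applying T: (y)^2 - (x)^2 = -x^2 + y^2

This differs from the original x^2 - y^2 (difference: -2x^2 + 2y^2), so the expression is NOT invariant.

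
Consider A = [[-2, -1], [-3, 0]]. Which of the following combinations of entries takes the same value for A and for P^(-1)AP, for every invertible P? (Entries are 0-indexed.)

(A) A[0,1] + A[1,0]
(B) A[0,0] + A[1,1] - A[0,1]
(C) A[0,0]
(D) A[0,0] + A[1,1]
D

A[0,0] + A[1,1] is the trace of A. By the cyclic property of the trace, tr(P^(-1)AP) = tr(APP^(-1)) = tr(A), so it is the same for every matrix similar to A.

The other combinations are not similarity invariants. For example, take P = [[1, -1], [0, 1]] (det P = 1), so P^(-1) = [[1, 1], [0, 1]] and
B = P^(-1)AP = [[-5, 4], [-3, 3]].
Evaluating each option on A and on B:
(A) A[0,1] + A[1,0]: -4 for A, 1 for B -> changes
(B) A[0,0] + A[1,1] - A[0,1]: -1 for A, -6 for B -> changes
(C) A[0,0]: -2 for A, -5 for B -> changes
(D) A[0,0] + A[1,1]: -2 for A, -2 for B -> unchanged

Only (D) A[0,0] + A[1,1] = -2 survives (and it does so for every P, not just this one), so it is the invariant.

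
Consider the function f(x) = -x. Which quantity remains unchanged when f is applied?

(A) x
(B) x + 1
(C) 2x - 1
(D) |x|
D

For f(x) = -x:
Applying f replaces x by -x. Since |-x| = |x|, the absolute value is unchanged by f, whereas x -> -x, 2x - 1 -> -2x - 1 and x + 1 -> -x + 1 all change.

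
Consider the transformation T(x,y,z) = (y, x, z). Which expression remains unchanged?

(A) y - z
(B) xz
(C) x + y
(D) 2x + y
C

Apply T(x,y,z) = (y, x, z) to each option, i.e. replace (x, y, z) by the transformed coordinates.
Substitute the transformed coordinates into each option and compare with the original:
(A) y - z  ->  (x) - (z) = x - z   [differs from y - z: not invariant]
(B) xz  ->  (y)(z) = yz   [differs from xz: not invariant]
(C) x + y  ->  (y) + (x) = x + y   [equals x + y: invariant]
(D) 2x + y  ->  2(y) + (x) = x + 2y   [differs from 2x + y: not invariant]

Only option (C), x + y, is unchanged by the transformation.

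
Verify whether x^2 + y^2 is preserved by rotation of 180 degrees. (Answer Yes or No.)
Yes

Applying rotation by 180 degrees: x' = x*cos(180 degrees) - y*sin(180 degrees) = -x, y' = x*sin(180 degrees) + y*cos(180 degrees) = -y

Substituting into x^2 + y^2:
(-x)^2 + (-y)^2
= x^2 + y^2

This equals the original expression x^2 + y^2, so it IS invariant.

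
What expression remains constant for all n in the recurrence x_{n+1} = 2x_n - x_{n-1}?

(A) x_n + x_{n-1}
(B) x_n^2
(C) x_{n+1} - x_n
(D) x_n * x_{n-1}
C

For the recurrence x_{n+1} = 2x_n - x_{n-1}:

If x_{n+1} = 2x_n - x_{n-1}, then:
x_{n+1} - x_n = x_n - x_{n-1}
The first difference is constant throughout the sequence.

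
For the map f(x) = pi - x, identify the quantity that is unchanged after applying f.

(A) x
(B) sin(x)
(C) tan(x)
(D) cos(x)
B

For f(x) = pi - x:
sin(pi - x) = sin(x), so sine is invariant under this transformation.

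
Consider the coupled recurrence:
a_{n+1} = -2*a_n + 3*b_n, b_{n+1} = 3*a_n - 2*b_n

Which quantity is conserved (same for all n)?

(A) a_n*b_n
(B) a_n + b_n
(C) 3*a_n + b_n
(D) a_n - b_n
B

Replace a_n by a_{n+1} = -2*a_n + 3*b_n and b_n by b_{n+1} = 3*a_n - 2*b_n in each option and simplify:
(A) a_n*b_n  ->  (-2*a_n + 3*b_n)*(3*a_n - 2*b_n) = -6*a_n^2 + 13*a_n*b_n - 6*b_n^2   [not conserved]
(B) a_n + b_n  ->  (-2*a_n + 3*b_n) + (3*a_n - 2*b_n) = a_n + b_n   [conserved]
(C) 3*a_n + b_n  ->  3*(-2*a_n + 3*b_n) + (3*a_n - 2*b_n) = -3*a_n + 7*b_n   [not conserved]
(D) a_n - b_n  ->  (-2*a_n + 3*b_n) - (3*a_n - 2*b_n) = -5*a_n + 5*b_n   [not conserved]

Only (B) a_n + b_n returns to itself after one step, so it is the conserved quantity.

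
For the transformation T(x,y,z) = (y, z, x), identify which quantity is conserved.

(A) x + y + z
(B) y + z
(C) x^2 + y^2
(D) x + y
A

Apply T(x,y,z) = (y, z, x) to each option, i.e. replace (x, y, z) by the transformed coordinates.
Substitute the transformed coordinates into each option and compare with the original:
(A) x + y + z  ->  (y) + (z) + (x) = x + y + z   [equals x + y + z: invariant]
(B) y + z  ->  (z) + (x) = x + z   [differs from y + z: not invariant]
(C) x^2 + y^2  ->  (y)^2 + (z)^2 = y^2 + z^2   [differs from x^2 + y^2: not invariant]
(D) x + y  ->  (y) + (z) = y + z   [differs from x + y: not invariant]

Only option (A), x + y + z, is unchanged by the transformation.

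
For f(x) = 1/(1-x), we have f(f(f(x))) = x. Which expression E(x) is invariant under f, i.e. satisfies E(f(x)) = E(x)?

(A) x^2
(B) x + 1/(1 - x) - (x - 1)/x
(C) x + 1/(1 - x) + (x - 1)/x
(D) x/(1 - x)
C

Replace x by f(x) = 1/(1 - x) in each option and simplify. As a quick numerical cross-check, also compare E(4) with E(f(4)) = E(-1/3).

(A) x^2  ->  (1/(1 - x))^2 = (x - 1)^(-2); check: E(4) = 16 but E(-1/3) = 1/9.   [not invariant]
(B) x + 1/(1 - x) - (x - 1)/x  ->  (1/(1 - x)) + 1/(1 - (1/(1 - x))) - ((1/(1 - x)) - 1)/(1/(1 - x)) = (x^2(1 - x) - x + (x - 1)^2)/(x(x - 1)); check: E(4) = 35/12 but E(-1/3) = -43/12.   [not invariant]
(C) x + 1/(1 - x) + (x - 1)/x  ->  (1/(1 - x)) + 1/(1 - (1/(1 - x))) + ((1/(1 - x)) - 1)/(1/(1 - x)), which simplifies back to x + 1/(1 - x) + (x - 1)/x; check: E(4) = 53/12, E(-1/3) = 53/12.   [invariant]
(D) x/(1 - x)  ->  (1/(1 - x))/(1 - (1/(1 - x))) = -1/x; check: E(4) = -4/3 but E(-1/3) = -1/4.   [not invariant]

Only (C) is unchanged. Indeed f(f(x)) = 1/(1 - 1/(1-x)) = (1-x)/(-x) = (x-1)/x, so E(x) = x + f(x) + f(f(x)) is the sum over the whole 3-cycle; applying f just permutes the three terms cyclically (x -> f(x) -> f(f(x)) -> x), leaving the sum unchanged.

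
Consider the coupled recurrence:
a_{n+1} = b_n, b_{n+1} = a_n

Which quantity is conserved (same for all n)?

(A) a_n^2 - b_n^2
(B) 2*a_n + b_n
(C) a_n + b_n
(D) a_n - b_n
C

Replace a_n by a_{n+1} = b_n and b_n by b_{n+1} = a_n in each option and simplify:
(A) a_n^2 - b_n^2  ->  (b_n)^2 - (a_n)^2 = -a_n^2 + b_n^2   [not conserved]
(B) 2*a_n + b_n  ->  2*(b_n) + (a_n) = a_n + 2*b_n   [not conserved]
(C) a_n + b_n  ->  (b_n) + (a_n) = a_n + b_n   [conserved]
(D) a_n - b_n  ->  (b_n) - (a_n) = -a_n + b_n   [not conserved]

Only (C) a_n + b_n returns to itself after one step, so it is the conserved quantity.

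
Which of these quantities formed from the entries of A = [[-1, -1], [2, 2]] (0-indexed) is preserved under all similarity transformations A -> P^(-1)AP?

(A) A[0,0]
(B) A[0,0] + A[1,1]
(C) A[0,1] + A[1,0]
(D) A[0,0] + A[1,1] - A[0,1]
B

A[0,0] + A[1,1] is the trace of A. By the cyclic property of the trace, tr(P^(-1)AP) = tr(APP^(-1)) = tr(A), so it is the same for every matrix similar to A.

The other combinations are not similarity invariants. For example, take P = [[1, 1], [1, 2]] (det P = 1), so P^(-1) = [[2, -1], [-1, 1]] and
B = P^(-1)AP = [[-8, -12], [6, 9]].
Evaluating each option on A and on B:
(A) A[0,0]: -1 for A, -8 for B -> changes
(B) A[0,0] + A[1,1]: 1 for A, 1 for B -> unchanged
(C) A[0,1] + A[1,0]: 1 for A, -6 for B -> changes
(D) A[0,0] + A[1,1] - A[0,1]: 2 for A, 13 for B -> changes

Only (B) A[0,0] + A[1,1] = 1 survives (and it does so for every P, not just this one), so it is the invariant.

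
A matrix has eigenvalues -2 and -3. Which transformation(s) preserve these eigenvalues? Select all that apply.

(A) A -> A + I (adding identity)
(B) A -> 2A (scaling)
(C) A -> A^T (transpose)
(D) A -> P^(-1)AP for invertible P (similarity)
C and D

Eigenvalues are preserved by:
1. Similarity transformations: A -> P^(-1)AP (same characteristic polynomial)
2. Transpose: A^T has the same eigenvalues as A

Eigenvalues are NOT preserved by:
- Adding identity: eigenvalues become -2+1, -3+1
- Scaling: eigenvalues become -4, -6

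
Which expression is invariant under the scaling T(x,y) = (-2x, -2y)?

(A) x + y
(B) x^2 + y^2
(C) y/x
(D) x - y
C

Under the uniform scaling T(x,y) = (-2x, -2y):
Substitute the transformed coordinates into each option and compare with the original:
(A) x + y  ->  (-2x) + (-2y) = -2x - 2y   [differs from x + y: not invariant]
(B) x^2 + y^2  ->  (-2x)^2 + (-2y)^2 = 4x^2 + 4y^2   [differs from x^2 + y^2: not invariant]
(C) y/x  ->  (-2y)/(-2x) = y/x   [equals y/x: invariant]
(D) x - y  ->  (-2x) - (-2y) = -2x + 2y   [differs from x - y: not invariant]

Only option (C), y/x, is unchanged by the transformation.
The common factor -2 cancels in a ratio of coordinates, while sums, products and sums of squares pick up factors of -2 or 4.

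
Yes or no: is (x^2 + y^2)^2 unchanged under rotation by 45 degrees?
Yes

Applying rotation by 45 degrees: x' = x*cos(45 degrees) - y*sin(45 degrees) = sqrt(2)x/2 - sqrt(2)y/2, y' = x*sin(45 degrees) + y*cos(45 degrees) = sqrt(2)x/2 + sqrt(2)y/2

Substituting into (x^2 + y^2)^2:
((sqrt(2)x/2 - sqrt(2)y/2)^2 + (sqrt(2)x/2 + sqrt(2)y/2)^2)^2
= x^4 + 2x^2y^2 + y^4 = (x^2 + y^2)^2

This equals the original expression (x^2 + y^2)^2, so it IS invariant.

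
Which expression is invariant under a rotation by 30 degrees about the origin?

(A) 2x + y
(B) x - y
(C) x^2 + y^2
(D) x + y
C

A rotation by 30 degrees sends (x, y) to (sqrt(3)x/2 - y/2, x/2 + sqrt(3)y/2).
Substitute the transformed coordinates into each option and compare with the original:
(A) 2x + y  ->  2(sqrt(3)x/2 - y/2) + (x/2 + sqrt(3)y/2) = x/2 + sqrt(3)x - y + sqrt(3)y/2   [differs from 2x + y: not invariant]
(B) x - y  ->  (sqrt(3)x/2 - y/2) - (x/2 + sqrt(3)y/2) = -x/2 + sqrt(3)x/2 - sqrt(3)y/2 - y/2   [differs from x - y: not invariant]
(C) x^2 + y^2  ->  (sqrt(3)x/2 - y/2)^2 + (x/2 + sqrt(3)y/2)^2 = x^2 + y^2   [equals x^2 + y^2: invariant]
(D) x + y  ->  (sqrt(3)x/2 - y/2) + (x/2 + sqrt(3)y/2) = x/2 + sqrt(3)x/2 - y/2 + sqrt(3)y/2   [differs from x + y: not invariant]

Only option (C), x^2 + y^2, is unchanged by the transformation.
Geometrically, x^2 + y^2 is the squared distance from the origin, which every rotation about the origin preserves.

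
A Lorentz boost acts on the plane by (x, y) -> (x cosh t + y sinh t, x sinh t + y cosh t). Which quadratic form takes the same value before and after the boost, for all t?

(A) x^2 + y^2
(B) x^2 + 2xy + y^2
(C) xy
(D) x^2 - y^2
D

Write x' = x cosh t + y sinh t, y' = x sinh t + y cosh t and substitute into each option:
(A) x^2 + y^2: (x cosh t + y sinh t)^2 + (x sinh t + y cosh t)^2 = (x^2 + y^2)(cosh^2 t + sinh^2 t) + 4xy sinh t cosh t = (x^2 + y^2) cosh 2t + 2xy sinh 2t   [not invariant for t != 0]
(B) x^2 + 2xy + y^2: (x' + y')^2 with x' + y' = (x + y)(cosh t + sinh t) = (x + y)e^t, so it becomes (x + y)^2 e^(2t)   [not invariant for t != 0]
(C) xy: (x cosh t + y sinh t)(x sinh t + y cosh t) = xy(cosh^2 t + sinh^2 t) + (x^2 + y^2) sinh t cosh t = xy cosh 2t + (x^2 + y^2)(sinh 2t)/2   [not invariant for t != 0]
(D) x^2 - y^2: (x cosh t + y sinh t)^2 - (x sinh t + y cosh t)^2 = x^2(cosh^2 t - sinh^2 t) + 2xy(cosh t sinh t - sinh t cosh t) + y^2(sinh^2 t - cosh^2 t) = x^2 - y^2   [invariant, using cosh^2 t - sinh^2 t = 1]

Only (D) x^2 - y^2 is unchanged; it is the Minkowski form preserved by Lorentz boosts, just as x^2 + y^2 is preserved by ordinary rotations.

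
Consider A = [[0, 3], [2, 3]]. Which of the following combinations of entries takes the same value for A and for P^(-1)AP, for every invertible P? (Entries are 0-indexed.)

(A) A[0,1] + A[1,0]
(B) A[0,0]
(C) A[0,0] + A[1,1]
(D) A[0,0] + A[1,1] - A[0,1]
C

A[0,0] + A[1,1] is the trace of A. By the cyclic property of the trace, tr(P^(-1)AP) = tr(APP^(-1)) = tr(A), so it is the same for every matrix similar to A.

The other combinations are not similarity invariants. For example, take P = [[1, 2], [0, 1]] (det P = 1), so P^(-1) = [[1, -2], [0, 1]] and
B = P^(-1)AP = [[-4, -11], [2, 7]].
Evaluating each option on A and on B:
(A) A[0,1] + A[1,0]: 5 for A, -9 for B -> changes
(B) A[0,0]: 0 for A, -4 for B -> changes
(C) A[0,0] + A[1,1]: 3 for A, 3 for B -> unchanged
(D) A[0,0] + A[1,1] - A[0,1]: 0 for A, 14 for B -> changes

Only (C) A[0,0] + A[1,1] = 3 survives (and it does so for every P, not just this one), so it is the invariant.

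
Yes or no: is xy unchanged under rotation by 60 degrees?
No

Applying rotation by 60 degrees: x' = x*cos(60 degrees) - y*sin(60 degrees) = x/2 - sqrt(3)y/2, y' = x*sin(60 degrees) + y*cos(60 degrees) = sqrt(3)x/2 + y/2

Substituting into xy:
(x/2 - sqrt(3)y/2)(sqrt(3)x/2 + y/2)
= sqrt(3)x^2/4 - xy/2 - sqrt(3)y^2/4

This differs from the original expression xy, so it is NOT invariant.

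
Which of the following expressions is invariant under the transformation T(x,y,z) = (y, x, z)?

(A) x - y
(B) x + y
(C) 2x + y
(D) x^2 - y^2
B

Apply T(x,y,z) = (y, x, z) to each option, i.e. replace (x, y, z) by the transformed coordinates.
Substitute the transformed coordinates into each option and compare with the original:
(A) x - y  ->  (y) - (x) = -x + y   [differs from x - y: not invariant]
(B) x + y  ->  (y) + (x) = x + y   [equals x + y: invariant]
(C) 2x + y  ->  2(y) + (x) = x + 2y   [differs from 2x + y: not invariant]
(D) x^2 - y^2  ->  (y)^2 - (x)^2 = -x^2 + y^2   [differs from x^2 - y^2: not invariant]

Only option (B), x + y, is unchanged by the transformation.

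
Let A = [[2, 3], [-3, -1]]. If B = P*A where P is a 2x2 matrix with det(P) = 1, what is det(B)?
7

By the multiplicative property of determinants, det(B) = det(P*A) = det(P) * det(A) = det(A),
so the determinant is invariant under multiplication by any determinant-1 matrix; we just need det(A).

det(A) = (2)(-1) - (3)(-3) = -2 - (-9) = 7

Therefore det(B) = 1 * 7 = 7.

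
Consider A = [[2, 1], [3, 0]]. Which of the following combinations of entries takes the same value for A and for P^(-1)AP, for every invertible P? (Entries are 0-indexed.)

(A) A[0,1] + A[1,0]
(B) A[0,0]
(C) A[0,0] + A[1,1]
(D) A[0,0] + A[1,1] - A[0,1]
C

A[0,0] + A[1,1] is the trace of A. By the cyclic property of the trace, tr(P^(-1)AP) = tr(APP^(-1)) = tr(A), so it is the same for every matrix similar to A.

The other combinations are not similarity invariants. For example, take P = [[1, -1], [0, 1]] (det P = 1), so P^(-1) = [[1, 1], [0, 1]] and
B = P^(-1)AP = [[5, -4], [3, -3]].
Evaluating each option on A and on B:
(A) A[0,1] + A[1,0]: 4 for A, -1 for B -> changes
(B) A[0,0]: 2 for A, 5 for B -> changes
(C) A[0,0] + A[1,1]: 2 for A, 2 for B -> unchanged
(D) A[0,0] + A[1,1] - A[0,1]: 1 for A, 6 for B -> changes

Only (C) A[0,0] + A[1,1] = 2 survives (and it does so for every P, not just this one), so it is the invariant.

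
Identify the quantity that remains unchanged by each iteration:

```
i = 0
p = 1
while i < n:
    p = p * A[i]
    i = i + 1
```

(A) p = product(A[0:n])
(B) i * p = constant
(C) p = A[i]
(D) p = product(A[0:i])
D

A loop invariant must hold before the first iteration and be re-established by every execution of the body.

(D) p = product(A[0:i]): Initially i = 0 and p = 1 = product of the empty slice A[0:0]. If p = product(A[0:i]) holds at the top of an iteration, the body sets p to product(A[0:i]) * A[i] = product(A[0:i+1]) and then i to i+1, so the property is restored. At exit i = n, giving p = product(A[0:n]).

The other options fail:
(A) p = product(A[0:n]): false before the loop (p = 1, not the full product) -- it only becomes true at exit.
(B) i * p = constant: initially i * p = 0, but after one iteration it is 1 * A[0], which is nonzero in general.
(C) p = A[i]: after the first iteration p = A[0] but i = 1; in general p is a product of several elements, not a single one.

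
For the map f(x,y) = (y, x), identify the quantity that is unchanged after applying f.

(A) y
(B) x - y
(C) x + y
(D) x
C

For f(x,y) = (y, x):
After applying f: x' = y, y' = x. So x' + y' = y + x = x + y.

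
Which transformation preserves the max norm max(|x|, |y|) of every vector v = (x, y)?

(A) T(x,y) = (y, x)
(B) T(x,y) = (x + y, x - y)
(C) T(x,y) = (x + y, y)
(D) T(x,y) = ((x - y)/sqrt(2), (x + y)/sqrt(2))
A

A transformation preserves a norm if ||T(v)|| = ||v|| for every v; a single vector where the norm changes rules an option out.

(A) T(x,y) = (y, x): preserves the norm -- it only permutes the coordinates and/or flips signs, which leaves max(|x|, |y|) unchanged.
(B) T(x,y) = (x + y, x - y): v = (1, 1) has norm max(|1|, |1|) = 1, but T(v) = (2, 0) has norm 2 -- not preserved.
(C) T(x,y) = (x + y, y): v = (1, 1) has norm max(|1|, |1|) = 1, but T(v) = (2, 1) has norm 2 -- not preserved.
(D) T(x,y) = ((x - y)/sqrt(2), (x + y)/sqrt(2)): v = (1, 0) has norm max(|1|, |0|) = 1, but T(v) = (sqrt(2)/2, sqrt(2)/2) has norm sqrt(2)/2 -- not preserved.

Therefore the answer is (A).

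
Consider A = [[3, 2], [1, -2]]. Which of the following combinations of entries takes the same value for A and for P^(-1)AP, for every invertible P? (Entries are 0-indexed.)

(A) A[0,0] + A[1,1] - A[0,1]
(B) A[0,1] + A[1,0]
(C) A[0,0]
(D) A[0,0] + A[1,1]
D

A[0,0] + A[1,1] is the trace of A. By the cyclic property of the trace, tr(P^(-1)AP) = tr(APP^(-1)) = tr(A), so it is the same for every matrix similar to A.

The other combinations are not similarity invariants. For example, take P = [[1, 1], [0, 1]] (det P = 1), so P^(-1) = [[1, -1], [0, 1]] and
B = P^(-1)AP = [[2, 6], [1, -1]].
Evaluating each option on A and on B:
(A) A[0,0] + A[1,1] - A[0,1]: -1 for A, -5 for B -> changes
(B) A[0,1] + A[1,0]: 3 for A, 7 for B -> changes
(C) A[0,0]: 3 for A, 2 for B -> changes
(D) A[0,0] + A[1,1]: 1 for A, 1 for B -> unchanged

Only (D) A[0,0] + A[1,1] = 1 survives (and it does so for every P, not just this one), so it is the invariant.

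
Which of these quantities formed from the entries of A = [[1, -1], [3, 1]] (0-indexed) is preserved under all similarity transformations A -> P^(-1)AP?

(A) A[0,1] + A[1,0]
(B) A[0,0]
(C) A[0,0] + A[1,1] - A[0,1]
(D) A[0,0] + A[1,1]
D

A[0,0] + A[1,1] is the trace of A. By the cyclic property of the trace, tr(P^(-1)AP) = tr(APP^(-1)) = tr(A), so it is the same for every matrix similar to A.

The other combinations are not similarity invariants. For example, take P = [[1, 1], [0, 1]] (det P = 1), so P^(-1) = [[1, -1], [0, 1]] and
B = P^(-1)AP = [[-2, -4], [3, 4]].
Evaluating each option on A and on B:
(A) A[0,1] + A[1,0]: 2 for A, -1 for B -> changes
(B) A[0,0]: 1 for A, -2 for B -> changes
(C) A[0,0] + A[1,1] - A[0,1]: 3 for A, 6 for B -> changes
(D) A[0,0] + A[1,1]: 2 for A, 2 for B -> unchanged

Only (D) A[0,0] + A[1,1] = 2 survives (and it does so for every P, not just this one), so it is the invariant.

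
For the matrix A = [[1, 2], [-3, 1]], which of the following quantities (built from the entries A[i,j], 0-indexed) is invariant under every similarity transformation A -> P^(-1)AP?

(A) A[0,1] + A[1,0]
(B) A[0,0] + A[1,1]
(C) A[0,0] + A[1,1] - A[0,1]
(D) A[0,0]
B

A[0,0] + A[1,1] is the trace of A. By the cyclic property of the trace, tr(P^(-1)AP) = tr(APP^(-1)) = tr(A), so it is the same for every matrix similar to A.

The other combinations are not similarity invariants. For example, take P = [[1, 1], [1, 2]] (det P = 1), so P^(-1) = [[2, -1], [-1, 1]] and
B = P^(-1)AP = [[8, 11], [-5, -6]].
Evaluating each option on A and on B:
(A) A[0,1] + A[1,0]: -1 for A, 6 for B -> changes
(B) A[0,0] + A[1,1]: 2 for A, 2 for B -> unchanged
(C) A[0,0] + A[1,1] - A[0,1]: 0 for A, -9 for B -> changes
(D) A[0,0]: 1 for A, 8 for B -> changes

Only (B) A[0,0] + A[1,1] = 2 survives (and it does so for every P, not just this one), so it is the invariant.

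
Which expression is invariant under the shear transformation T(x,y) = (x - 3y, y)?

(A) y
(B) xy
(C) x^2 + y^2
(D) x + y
A

Under the shear T(x,y) = (x - 3y, y):
Substitute the transformed coordinates into each option and compare with the original:
(A) y  ->  (y) = y   [equals y: invariant]
(B) xy  ->  (x - 3y)(y) = xy - 3y^2   [differs from xy: not invariant]
(C) x^2 + y^2  ->  (x - 3y)^2 + (y)^2 = x^2 - 6xy + 10y^2   [differs from x^2 + y^2: not invariant]
(D) x + y  ->  (x - 3y) + (y) = x - 2y   [differs from x + y: not invariant]

Only option (A), y, is unchanged by the transformation.
A horizontal shear moves points parallel to the x-axis, so the y-coordinate (and any function of y alone) is unchanged.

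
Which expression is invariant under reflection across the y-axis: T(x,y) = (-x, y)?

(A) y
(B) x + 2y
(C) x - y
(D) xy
A

The map is reflection across the y-axis: T(x,y) = (-x, y).
Substitute the transformed coordinates into each option and compare with the original:
(A) y  ->  (y) = y   [equals y: invariant]
(B) x + 2y  ->  (-x) + 2(y) = -x + 2y   [differs from x + 2y: not invariant]
(C) x - y  ->  (-x) - (y) = -x - y   [differs from x - y: not invariant]
(D) xy  ->  (-x)(y) = -xy   [differs from xy: not invariant]

Only option (A), y, is unchanged by the transformation.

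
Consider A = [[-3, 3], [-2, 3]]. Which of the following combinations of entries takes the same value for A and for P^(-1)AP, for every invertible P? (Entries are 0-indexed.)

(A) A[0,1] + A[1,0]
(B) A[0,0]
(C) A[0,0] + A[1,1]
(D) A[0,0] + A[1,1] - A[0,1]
C

A[0,0] + A[1,1] is the trace of A. By the cyclic property of the trace, tr(P^(-1)AP) = tr(APP^(-1)) = tr(A), so it is the same for every matrix similar to A.

The other combinations are not similarity invariants. For example, take P = [[1, 1], [0, 1]] (det P = 1), so P^(-1) = [[1, -1], [0, 1]] and
B = P^(-1)AP = [[-1, -1], [-2, 1]].
Evaluating each option on A and on B:
(A) A[0,1] + A[1,0]: 1 for A, -3 for B -> changes
(B) A[0,0]: -3 for A, -1 for B -> changes
(C) A[0,0] + A[1,1]: 0 for A, 0 for B -> unchanged
(D) A[0,0] + A[1,1] - A[0,1]: -3 for A, 1 for B -> changes

Only (C) A[0,0] + A[1,1] = 0 survives (and it does so for every P, not just this one), so it is the invariant.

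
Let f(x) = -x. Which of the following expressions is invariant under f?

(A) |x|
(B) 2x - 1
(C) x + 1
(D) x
A

For f(x) = -x:
Applying f replaces x by -x. Since |-x| = |x|, the absolute value is unchanged by f, whereas x -> -x, 2x - 1 -> -2x - 1 and x + 1 -> -x + 1 all change.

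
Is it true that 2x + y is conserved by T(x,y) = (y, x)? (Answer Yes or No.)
No

Substitute T(x,y) = (y, x) into the expression and compare with the original.

Original: 2x + y
After applying T: 2(y) + (x) = x + 2y

This differs from the original 2x + y (difference: -x + y), so the expression is NOT invariant.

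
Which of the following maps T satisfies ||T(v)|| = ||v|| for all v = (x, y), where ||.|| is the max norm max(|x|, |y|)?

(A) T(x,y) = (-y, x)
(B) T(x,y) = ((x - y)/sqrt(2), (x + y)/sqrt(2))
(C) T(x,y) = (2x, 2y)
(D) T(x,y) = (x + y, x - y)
A

A transformation preserves a norm if ||T(v)|| = ||v|| for every v; a single vector where the norm changes rules an option out.

(A) T(x,y) = (-y, x): preserves the norm -- it only permutes the coordinates and/or flips signs, which leaves max(|x|, |y|) unchanged.
(B) T(x,y) = ((x - y)/sqrt(2), (x + y)/sqrt(2)): v = (1, 0) has norm max(|1|, |0|) = 1, but T(v) = (sqrt(2)/2, sqrt(2)/2) has norm sqrt(2)/2 -- not preserved.
(C) T(x,y) = (2x, 2y): v = (1, 0) has norm max(|1|, |0|) = 1, but T(v) = (2, 0) has norm 2 -- not preserved.
(D) T(x,y) = (x + y, x - y): v = (1, 1) has norm max(|1|, |1|) = 1, but T(v) = (2, 0) has norm 2 -- not preserved.

Therefore the answer is (A).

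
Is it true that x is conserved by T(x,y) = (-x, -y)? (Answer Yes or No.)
No

Substitute T(x,y) = (-x, -y) into the expression and compare with the original.

Original: x
After applying T: (-x) = -x

This differs from the original x (difference: -2x), so the expression is NOT invariant.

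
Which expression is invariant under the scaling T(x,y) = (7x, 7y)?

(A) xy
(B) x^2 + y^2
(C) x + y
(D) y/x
D

Under the uniform scaling T(x,y) = (7x, 7y):
Substitute the transformed coordinates into each option and compare with the original:
(A) xy  ->  (7x)(7y) = 49xy   [differs from xy: not invariant]
(B) x^2 + y^2  ->  (7x)^2 + (7y)^2 = 49x^2 + 49y^2   [differs from x^2 + y^2: not invariant]
(C) x + y  ->  (7x) + (7y) = 7x + 7y   [differs from x + y: not invariant]
(D) y/x  ->  (7y)/(7x) = y/x   [equals y/x: invariant]

Only option (D), y/x, is unchanged by the transformation.
The common factor 7 cancels in a ratio of coordinates, while sums, products and sums of squares pick up factors of 7 or 49.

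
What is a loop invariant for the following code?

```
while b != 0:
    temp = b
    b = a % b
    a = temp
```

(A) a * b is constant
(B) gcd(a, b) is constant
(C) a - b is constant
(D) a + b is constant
B

A loop invariant must hold before the first iteration and be re-established by every execution of the body.

(B) gcd(a, b) is constant: One iteration replaces (a, b) by (b, a mod b). Since a mod b = a - q*b for an integer q, any common divisor of a and b divides b and a mod b, and conversely; hence gcd(b, a mod b) = gcd(a, b). For instance (19, 4) -> (4, 3) keeps gcd = 1. At exit b = 0 and a = gcd of the original inputs.

The other options fail:
(A) a * b is constant: e.g. (a, b) = (19, 4) -> (4, 3): the product goes from 76 to 12.
(C) a - b is constant: e.g. (a, b) = (19, 4) -> (4, 3): the difference goes from 15 to 1.
(D) a + b is constant: e.g. (a, b) = (19, 4) -> (4, 3): the sum goes from 23 to 7.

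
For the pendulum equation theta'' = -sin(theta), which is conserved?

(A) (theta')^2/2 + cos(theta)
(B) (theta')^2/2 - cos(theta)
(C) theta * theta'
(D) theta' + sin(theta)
B

A first integral I satisfies dI/dt = 0 along every solution. Differentiate each option and use the equation of motion:
(A) d/dt[(theta')^2/2 + cos(theta)] = theta' theta'' - sin(theta) theta' = -2 theta' sin(theta), not identically 0
(B) d/dt[(theta')^2/2 - cos(theta)] = theta' theta'' + sin(theta) theta' = theta'(-sin(theta)) + theta' sin(theta) = 0
(C) d/dt[theta * theta'] = (theta')^2 + theta theta'' = (theta')^2 - theta sin(theta), not identically 0
(D) d/dt[theta' + sin(theta)] = theta'' + cos(theta) theta' = -sin(theta) + theta' cos(theta), not identically 0

Only (B) has zero time-derivative. This is the total energy: kinetic (theta')^2/2 plus potential -cos(theta).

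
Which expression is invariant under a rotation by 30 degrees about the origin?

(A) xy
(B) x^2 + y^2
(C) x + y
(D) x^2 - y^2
B

A rotation by 30 degrees sends (x, y) to (sqrt(3)x/2 - y/2, x/2 + sqrt(3)y/2).
Substitute the transformed coordinates into each option and compare with the original:
(A) xy  ->  (sqrt(3)x/2 - y/2)(x/2 + sqrt(3)y/2) = sqrt(3)x^2/4 + xy/2 - sqrt(3)y^2/4   [differs from xy: not invariant]
(B) x^2 + y^2  ->  (sqrt(3)x/2 - y/2)^2 + (x/2 + sqrt(3)y/2)^2 = x^2 + y^2   [equals x^2 + y^2: invariant]
(C) x + y  ->  (sqrt(3)x/2 - y/2) + (x/2 + sqrt(3)y/2) = x/2 + sqrt(3)x/2 - y/2 + sqrt(3)y/2   [differs from x + y: not invariant]
(D) x^2 - y^2  ->  (sqrt(3)x/2 - y/2)^2 - (x/2 + sqrt(3)y/2)^2 = x^2/2 - sqrt(3)xy - y^2/2   [differs from x^2 - y^2: not invariant]

Only option (B), x^2 + y^2, is unchanged by the transformation.
Geometrically, x^2 + y^2 is the squared distance from the origin, which every rotation about the origin preserves.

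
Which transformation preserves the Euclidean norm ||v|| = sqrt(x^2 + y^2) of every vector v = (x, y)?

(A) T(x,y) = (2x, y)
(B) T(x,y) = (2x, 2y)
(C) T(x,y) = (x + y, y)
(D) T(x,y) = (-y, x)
D

A transformation preserves a norm if ||T(v)|| = ||v|| for every v; a single vector where the norm changes rules an option out.

(A) T(x,y) = (2x, y): v = (1, 0) has norm sqrt((1)^2 + (0)^2) = 1, but T(v) = (2, 0) has norm 2 -- not preserved.
(B) T(x,y) = (2x, 2y): v = (1, 0) has norm sqrt((1)^2 + (0)^2) = 1, but T(v) = (2, 0) has norm 2 -- not preserved.
(C) T(x,y) = (x + y, y): v = (0, 1) has norm sqrt((0)^2 + (1)^2) = 1, but T(v) = (1, 1) has norm sqrt(2) -- not preserved.
(D) T(x,y) = (-y, x): preserves the norm -- it is an orthogonal map (a rotation/reflection), and (-y)^2 + (x)^2 simplifies to x^2 + y^2.

Therefore the answer is (D).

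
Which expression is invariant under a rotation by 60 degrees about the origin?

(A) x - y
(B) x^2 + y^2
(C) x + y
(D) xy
B

A rotation by 60 degrees sends (x, y) to (x/2 - sqrt(3)y/2, sqrt(3)x/2 + y/2).
Substitute the transformed coordinates into each option and compare with the original:
(A) x - y  ->  (x/2 - sqrt(3)y/2) - (sqrt(3)x/2 + y/2) = -sqrt(3)x/2 + x/2 - sqrt(3)y/2 - y/2   [differs from x - y: not invariant]
(B) x^2 + y^2  ->  (x/2 - sqrt(3)y/2)^2 + (sqrt(3)x/2 + y/2)^2 = x^2 + y^2   [equals x^2 + y^2: invariant]
(C) x + y  ->  (x/2 - sqrt(3)y/2) + (sqrt(3)x/2 + y/2) = x/2 + sqrt(3)x/2 - sqrt(3)y/2 + y/2   [differs from x + y: not invariant]
(D) xy  ->  (x/2 - sqrt(3)y/2)(sqrt(3)x/2 + y/2) = sqrt(3)x^2/4 - xy/2 - sqrt(3)y^2/4   [differs from xy: not invariant]

Only option (B), x^2 + y^2, is unchanged by the transformation.
Geometrically, x^2 + y^2 is the squared distance from the origin, which every rotation about the origin preserves.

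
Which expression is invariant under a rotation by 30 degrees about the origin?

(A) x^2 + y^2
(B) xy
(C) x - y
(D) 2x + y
A

A rotation by 30 degrees sends (x, y) to (sqrt(3)x/2 - y/2, x/2 + sqrt(3)y/2).
Substitute the transformed coordinates into each option and compare with the original:
(A) x^2 + y^2  ->  (sqrt(3)x/2 - y/2)^2 + (x/2 + sqrt(3)y/2)^2 = x^2 + y^2   [equals x^2 + y^2: invariant]
(B) xy  ->  (sqrt(3)x/2 - y/2)(x/2 + sqrt(3)y/2) = sqrt(3)x^2/4 + xy/2 - sqrt(3)y^2/4   [differs from xy: not invariant]
(C) x - y  ->  (sqrt(3)x/2 - y/2) - (x/2 + sqrt(3)y/2) = -x/2 + sqrt(3)x/2 - sqrt(3)y/2 - y/2   [differs from x - y: not invariant]
(D) 2x + y  ->  2(sqrt(3)x/2 - y/2) + (x/2 + sqrt(3)y/2) = x/2 + sqrt(3)x - y + sqrt(3)y/2   [differs from 2x + y: not invariant]

Only option (A), x^2 + y^2, is unchanged by the transformation.
Geometrically, x^2 + y^2 is the squared distance from the origin, which every rotation about the origin preserves.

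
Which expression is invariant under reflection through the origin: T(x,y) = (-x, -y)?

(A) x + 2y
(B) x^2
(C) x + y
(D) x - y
B

The map is reflection through the origin: T(x,y) = (-x, -y).
Substitute the transformed coordinates into each option and compare with the original:
(A) x + 2y  ->  (-x) + 2(-y) = -x - 2y   [differs from x + 2y: not invariant]
(B) x^2  ->  (-x)^2 = x^2   [equals x^2: invariant]
(C) x + y  ->  (-x) + (-y) = -x - y   [differs from x + y: not invariant]
(D) x - y  ->  (-x) - (-y) = -x + y   [differs from x - y: not invariant]

Only option (B), x^2, is unchanged by the transformation.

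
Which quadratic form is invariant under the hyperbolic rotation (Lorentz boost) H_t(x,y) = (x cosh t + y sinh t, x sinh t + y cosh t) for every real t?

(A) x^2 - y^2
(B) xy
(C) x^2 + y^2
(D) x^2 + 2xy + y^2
A

Write x' = x cosh t + y sinh t, y' = x sinh t + y cosh t and substitute into each option:
(A) x^2 - y^2: (x cosh t + y sinh t)^2 - (x sinh t + y cosh t)^2 = x^2(cosh^2 t - sinh^2 t) + 2xy(cosh t sinh t - sinh t cosh t) + y^2(sinh^2 t - cosh^2 t) = x^2 - y^2   [invariant, using cosh^2 t - sinh^2 t = 1]
(B) xy: (x cosh t + y sinh t)(x sinh t + y cosh t) = xy(cosh^2 t + sinh^2 t) + (x^2 + y^2) sinh t cosh t = xy cosh 2t + (x^2 + y^2)(sinh 2t)/2   [not invariant for t != 0]
(C) x^2 + y^2: (x cosh t + y sinh t)^2 + (x sinh t + y cosh t)^2 = (x^2 + y^2)(cosh^2 t + sinh^2 t) + 4xy sinh t cosh t = (x^2 + y^2) cosh 2t + 2xy sinh 2t   [not invariant for t != 0]
(D) x^2 + 2xy + y^2: (x' + y')^2 with x' + y' = (x + y)(cosh t + sinh t) = (x + y)e^t, so it becomes (x + y)^2 e^(2t)   [not invariant for t != 0]

Only (A) x^2 - y^2 is unchanged; it is the Minkowski form preserved by Lorentz boosts, just as x^2 + y^2 is preserved by ordinary rotations.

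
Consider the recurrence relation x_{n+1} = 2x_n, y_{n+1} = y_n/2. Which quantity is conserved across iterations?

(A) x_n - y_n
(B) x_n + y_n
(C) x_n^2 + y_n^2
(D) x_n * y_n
D

For the recurrence x_{n+1} = 2x_n, y_{n+1} = y_n/2:

x_{n+1} * y_{n+1} = (2x_n) * (y_n/2) = x_n * y_n
The product is conserved.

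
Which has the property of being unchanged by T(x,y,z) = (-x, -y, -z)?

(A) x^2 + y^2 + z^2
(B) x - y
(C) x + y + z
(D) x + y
A

Apply T(x,y,z) = (-x, -y, -z) to each option, i.e. replace (x, y, z) by the transformed coordinates.
Substitute the transformed coordinates into each option and compare with the original:
(A) x^2 + y^2 + z^2  ->  (-x)^2 + (-y)^2 + (-z)^2 = x^2 + y^2 + z^2   [equals x^2 + y^2 + z^2: invariant]
(B) x - y  ->  (-x) - (-y) = -x + y   [differs from x - y: not invariant]
(C) x + y + z  ->  (-x) + (-y) + (-z) = -x - y - z   [differs from x + y + z: not invariant]
(D) x + y  ->  (-x) + (-y) = -x - y   [differs from x + y: not invariant]

Only option (A), x^2 + y^2 + z^2, is unchanged by the transformation.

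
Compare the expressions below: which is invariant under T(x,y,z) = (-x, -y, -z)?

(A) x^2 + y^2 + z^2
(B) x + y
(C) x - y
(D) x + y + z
A

Apply T(x,y,z) = (-x, -y, -z) to each option, i.e. replace (x, y, z) by the transformed coordinates.
Substitute the transformed coordinates into each option and compare with the original:
(A) x^2 + y^2 + z^2  ->  (-x)^2 + (-y)^2 + (-z)^2 = x^2 + y^2 + z^2   [equals x^2 + y^2 + z^2: invariant]
(B) x + y  ->  (-x) + (-y) = -x - y   [differs from x + y: not invariant]
(C) x - y  ->  (-x) - (-y) = -x + y   [differs from x - y: not invariant]
(D) x + y + z  ->  (-x) + (-y) + (-z) = -x - y - z   [differs from x + y + z: not invariant]

Only option (A), x^2 + y^2 + z^2, is unchanged by the transformation.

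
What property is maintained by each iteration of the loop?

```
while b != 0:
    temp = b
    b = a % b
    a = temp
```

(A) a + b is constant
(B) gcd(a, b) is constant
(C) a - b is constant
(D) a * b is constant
B

A loop invariant must hold before the first iteration and be re-established by every execution of the body.

(B) gcd(a, b) is constant: One iteration replaces (a, b) by (b, a mod b). Since a mod b = a - q*b for an integer q, any common divisor of a and b divides b and a mod b, and conversely; hence gcd(b, a mod b) = gcd(a, b). For instance (19, 8) -> (8, 3) keeps gcd = 1. At exit b = 0 and a = gcd of the original inputs.

The other options fail:
(A) a + b is constant: e.g. (a, b) = (19, 8) -> (8, 3): the sum goes from 27 to 11.
(C) a - b is constant: e.g. (a, b) = (19, 8) -> (8, 3): the difference goes from 11 to 5.
(D) a * b is constant: e.g. (a, b) = (19, 8) -> (8, 3): the product goes from 152 to 24.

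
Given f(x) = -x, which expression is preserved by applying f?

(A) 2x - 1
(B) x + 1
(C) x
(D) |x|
D

For f(x) = -x:
Applying f replaces x by -x. Since |-x| = |x|, the absolute value is unchanged by f, whereas x -> -x, 2x - 1 -> -2x - 1 and x + 1 -> -x + 1 all change.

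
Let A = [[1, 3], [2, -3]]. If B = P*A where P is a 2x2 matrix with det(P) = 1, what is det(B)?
-9

By the multiplicative property of determinants, det(B) = det(P*A) = det(P) * det(A) = det(A),
so the determinant is invariant under multiplication by any determinant-1 matrix; we just need det(A).

det(A) = (1)(-3) - (3)(2) = -3 - 6 = -9

Therefore det(B) = 1 * (-9) = -9.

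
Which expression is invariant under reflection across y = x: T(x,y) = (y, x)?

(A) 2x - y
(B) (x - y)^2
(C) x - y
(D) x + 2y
B

The map is reflection across y = x: T(x,y) = (y, x).
Substitute the transformed coordinates into each option and compare with the original:
(A) 2x - y  ->  2(y) - (x) = -x + 2y   [differs from 2x - y: not invariant]
(B) (x - y)^2  ->  ((y) - (x))^2 = x^2 - 2xy + y^2   [equals (x - y)^2: invariant]
(C) x - y  ->  (y) - (x) = -x + y   [differs from x - y: not invariant]
(D) x + 2y  ->  (y) + 2(x) = 2x + y   [differs from x + 2y: not invariant]

Only option (B), (x - y)^2, is unchanged by the transformation.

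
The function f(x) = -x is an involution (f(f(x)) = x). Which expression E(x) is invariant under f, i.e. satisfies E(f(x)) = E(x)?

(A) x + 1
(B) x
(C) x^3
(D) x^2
D

Replace x by f(x) = -x in each option and simplify. As a quick numerical cross-check, also compare E(5) with E(f(5)) = E(-5).

(A) x + 1  ->  (-x) + 1 = 1 - x; check: E(5) = 6 but E(-5) = -4.   [not invariant]
(B) x  ->  (-x) = -x; check: E(5) = 5 but E(-5) = -5.   [not invariant]
(C) x^3  ->  (-x)^3 = -x^3; check: E(5) = 125 but E(-5) = -125.   [not invariant]
(D) x^2  ->  (-x)^2, which simplifies back to x^2; check: E(5) = 25, E(-5) = 25.   [invariant]

Only (D) is unchanged. E is symmetric under swapping x with f(x) = -x, which is exactly what an involution does.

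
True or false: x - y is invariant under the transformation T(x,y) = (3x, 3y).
False

Substitute T(x,y) = (3x, 3y) into the expression and compare with the original.

Original: x - y
After applying T: (3x) - (3y) = 3x - 3y

This differs from the original x - y (difference: 2x - 2y), so the expression is NOT invariant.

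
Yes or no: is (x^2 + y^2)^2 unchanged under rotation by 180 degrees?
Yes

Applying rotation by 180 degrees: x' = x*cos(180 degrees) - y*sin(180 degrees) = -x, y' = x*sin(180 degrees) + y*cos(180 degrees) = -y

Substituting into (x^2 + y^2)^2:
((-x)^2 + (-y)^2)^2
= x^4 + 2x^2y^2 + y^4 = (x^2 + y^2)^2

This equals the original expression (x^2 + y^2)^2, so it IS invariant.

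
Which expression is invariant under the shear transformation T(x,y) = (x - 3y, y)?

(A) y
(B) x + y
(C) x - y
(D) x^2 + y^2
A

Under the shear T(x,y) = (x - 3y, y):
Substitute the transformed coordinates into each option and compare with the original:
(A) y  ->  (y) = y   [equals y: invariant]
(B) x + y  ->  (x - 3y) + (y) = x - 2y   [differs from x + y: not invariant]
(C) x - y  ->  (x - 3y) - (y) = x - 4y   [differs from x - y: not invariant]
(D) x^2 + y^2  ->  (x - 3y)^2 + (y)^2 = x^2 - 6xy + 10y^2   [differs from x^2 + y^2: not invariant]

Only option (A), y, is unchanged by the transformation.
A horizontal shear moves points parallel to the x-axis, so the y-coordinate (and any function of y alone) is unchanged.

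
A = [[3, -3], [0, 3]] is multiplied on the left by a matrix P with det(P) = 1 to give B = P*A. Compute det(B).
9

By the multiplicative property of determinants, det(B) = det(P*A) = det(P) * det(A) = det(A),
so the determinant is invariant under multiplication by any determinant-1 matrix; we just need det(A).

det(A) = (3)(3) - (-3)(0) = 9 - 0 = 9

Therefore det(B) = 1 * 9 = 9.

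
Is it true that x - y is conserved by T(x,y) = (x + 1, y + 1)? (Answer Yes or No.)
Yes

Substitute T(x,y) = (x + 1, y + 1) into the expression and compare with the original.

Original: x - y
After applying T: (x + 1) - (y + 1) = x - y

This is identical to the original x - y, so the expression is invariant.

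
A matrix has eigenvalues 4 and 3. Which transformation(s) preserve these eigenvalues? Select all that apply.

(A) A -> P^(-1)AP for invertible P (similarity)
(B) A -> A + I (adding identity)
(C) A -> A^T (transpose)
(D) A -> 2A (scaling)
A and C

Eigenvalues are preserved by:
1. Similarity transformations: A -> P^(-1)AP (same characteristic polynomial)
2. Transpose: A^T has the same eigenvalues as A

Eigenvalues are NOT preserved by:
- Adding identity: eigenvalues become 4+1, 3+1
- Scaling: eigenvalues become 8, 6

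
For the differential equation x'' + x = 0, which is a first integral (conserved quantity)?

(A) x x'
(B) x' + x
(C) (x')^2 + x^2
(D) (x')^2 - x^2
C

A first integral I satisfies dI/dt = 0 along every solution. Differentiate each option and use the equation of motion:
(A) d/dt[x x'] = (x')^2 + x x'' = (x')^2 - x^2, not identically 0
(B) d/dt[x' + x] = x'' + x' = -x + x', not identically 0
(C) d/dt[(x')^2 + x^2] = 2x'x'' + 2x x' = 2x'(-x) + 2x x' = 0
(D) d/dt[(x')^2 - x^2] = 2x'x'' - 2x x' = -4x x', not identically 0

Only (C) has zero time-derivative. So the energy-like quantity (x')^2 + x^2 is the first integral.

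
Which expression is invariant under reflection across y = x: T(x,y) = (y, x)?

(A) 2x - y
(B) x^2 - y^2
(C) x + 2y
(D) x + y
D

The map is reflection across y = x: T(x,y) = (y, x).
Substitute the transformed coordinates into each option and compare with the original:
(A) 2x - y  ->  2(y) - (x) = -x + 2y   [differs from 2x - y: not invariant]
(B) x^2 - y^2  ->  (y)^2 - (x)^2 = -x^2 + y^2   [differs from x^2 - y^2: not invariant]
(C) x + 2y  ->  (y) + 2(x) = 2x + y   [differs from x + 2y: not invariant]
(D) x + y  ->  (y) + (x) = x + y   [equals x + y: invariant]

Only option (D), x + y, is unchanged by the transformation.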